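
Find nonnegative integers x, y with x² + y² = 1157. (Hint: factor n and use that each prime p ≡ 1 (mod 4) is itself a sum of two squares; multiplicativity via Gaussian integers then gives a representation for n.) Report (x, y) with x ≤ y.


Step 1: Factor n = 1157 = 13 · 89.
Step 2: Check the mod-4 condition on each prime factor: 13 ≡ 1 (mod 4), exponent 1; 89 ≡ 1 (mod 4), exponent 1.
All primes ≡ 3 (mod 4) appear to even exponent (or don't appear), so by the two-squares theorem n IS expressible as a sum of two squares.
Step 3: Build a representation. Here n = 13 · 89 is a product of primes ≡ 1 (mod 4). Each prime p ≡ 1 (mod 4) is itself a sum of two squares; find a² by testing p − a² for a perfect square:
  13: 13 − 1² = 12, 13 − 2² = 9 = 3² ⇒ 13 = 2² + 3².
  89: 89 − 1² = 88, 89 − 2² = 85, 89 − 3² = 80, 89 − 4² = 73, 89 − 5² = 64 = 8² ⇒ 89 = 5² + 8².
  Combine using the Brahmagupta–Fibonacci identity (a² + b²)(c² + d²) = (ac − bd)² + (ad + bc)² = (ac + bd)² + (ad − bc)²:
  13 · 89 = 1157: from (2² + 3²)(5² + 8²), take (2·5 − 3·8, 2·8 + 3·5) = (10 − 24, 16 + 15) = (-14, 31); dropping signs (only squares matter) gives (14, 31); check 14² + 31² = 196 + 961 = 1157 ✓.
Step 4: Order so x ≤ y and verify: 14² + 31² = 196 + 961 = 1157 = n. ✓

n = 1157 = 14² + 31² (one valid representation with x ≤ y).


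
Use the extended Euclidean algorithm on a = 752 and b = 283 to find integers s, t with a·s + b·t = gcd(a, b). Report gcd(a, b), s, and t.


Euclidean algorithm on (752, 283) — divide until remainder is 0:
  752 = 2 · 283 + 186
  283 = 1 · 186 + 97
  186 = 1 · 97 + 89
  97 = 1 · 89 + 8
  89 = 11 · 8 + 1
  8 = 8 · 1 + 0
gcd(752, 283) = 1.
Track Bezout coefficients alongside the remainders: start with r₀ = 752 = a·1 + b·0 (s = 1, t = 0) and r₁ = 283 = a·0 + b·1 (s = 0, t = 1); each new remainder r_{k+1} = r_{k-1} − q_k·r_k inherits s_{k+1} = s_{k-1} − q_k·s_k, t_{k+1} = t_{k-1} − q_k·t_k, so r_k = a·s_k + b·t_k at every step:
  q = 2: r = 186, s = 1 − 2·0 = 1, t = 0 − 2·1 = -2  (check: 752·1 + 283·(-2) = 186)
  q = 1: r = 97, s = 0 − 1·1 = -1, t = 1 − 1·(-2) = 3  (check: 752·(-1) + 283·3 = 97)
  q = 1: r = 89, s = 1 − 1·(-1) = 2, t = -2 − 1·3 = -5  (check: 752·2 + 283·(-5) = 89)
  q = 1: r = 8, s = -1 − 1·2 = -3, t = 3 − 1·(-5) = 8  (check: 752·(-3) + 283·8 = 8)
  q = 11: r = 1, s = 2 − 11·(-3) = 35, t = -5 − 11·8 = -93  (check: 752·35 + 283·(-93) = 1)
The row with r = 1 (the gcd) gives the Bezout coefficients s = 35, t = -93.
Result: 752 · (35) + 283 · (-93) = 1.

gcd(752, 283) = 1; s = 35, t = -93 (check: 752·35 + 283·(-93) = 1).


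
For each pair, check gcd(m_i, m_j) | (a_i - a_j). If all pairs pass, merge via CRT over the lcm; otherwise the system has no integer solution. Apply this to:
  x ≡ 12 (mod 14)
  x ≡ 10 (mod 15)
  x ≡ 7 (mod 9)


Moduli 14, 15, 9 are not pairwise coprime, so CRT works modulo lcm(m_i) when all pairwise compatibility conditions hold.
Pairwise compatibility: gcd(m_i, m_j) must divide a_i - a_j for every pair.
Merge one congruence at a time:
  Start: x ≡ 12 (mod 14).
  Combine with x ≡ 10 (mod 15): gcd(14, 15) = 1; 10 - 12 = -2, which IS divisible by 1, so compatible.
    Write x = 12 + 14·t and substitute into x ≡ 10 (mod 15): 14·t ≡ 10 − 12 = -2 (mod 15).
    Reduce coefficients mod 15: 14·t ≡ 13 (mod 15).
    The inverse of 14 mod 15 is 14 (since 14·14 = 196 = 13·15 + 1), so t ≡ 14·13 = 182 ≡ 2 (mod 15).
    Then x = 12 + 14·2 = 40, valid modulo lcm(14, 15) = 210: x ≡ 40 (mod 210).
  Combine with x ≡ 7 (mod 9): gcd(210, 9) = 3; 7 - 40 = -33, which IS divisible by 3, so compatible.
    Write x = 40 + 210·t and substitute into x ≡ 7 (mod 9): 210·t ≡ 7 − 40 = -33 (mod 9).
    Divide the congruence (and modulus) by g = 3: 70·t ≡ -11 (mod 3).
    Reduce coefficients mod 3: 1·t ≡ 1 (mod 3).
    So t ≡ 1 (mod 3).
    Then x = 40 + 210·1 = 250, valid modulo lcm(210, 9) = 630: x ≡ 250 (mod 630).
Verify: 250 mod 14 = 12, 250 mod 15 = 10, 250 mod 9 = 7.

x ≡ 250 (mod 630).


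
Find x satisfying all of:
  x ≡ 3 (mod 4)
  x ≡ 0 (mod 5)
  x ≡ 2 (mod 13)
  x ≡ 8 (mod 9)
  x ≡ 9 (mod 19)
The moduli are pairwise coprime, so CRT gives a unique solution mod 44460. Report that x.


Product of moduli M = 4 · 5 · 13 · 9 · 19 = 44460.
Merge one congruence at a time:
  Start: x ≡ 3 (mod 4).
  Combine with x ≡ 0 (mod 5); new modulus lcm = 20.
    Write x = 3 + 4·t and substitute into x ≡ 0 (mod 5): 4·t ≡ 0 − 3 = -3 (mod 5).
    Reduce coefficients mod 5: 4·t ≡ 2 (mod 5).
    The inverse of 4 mod 5 is 4 (since 4·4 = 16 = 3·5 + 1), so t ≡ 4·2 = 8 ≡ 3 (mod 5).
    Then x = 3 + 4·3 = 15, valid modulo lcm(4, 5) = 20: x ≡ 15 (mod 20).
  Combine with x ≡ 2 (mod 13); new modulus lcm = 260.
    Write x = 15 + 20·t and substitute into x ≡ 2 (mod 13): 20·t ≡ 2 − 15 = -13 (mod 13).
    Reduce coefficients mod 13: 7·t ≡ 0 (mod 13).
    The inverse of 7 mod 13 is 2 (since 7·2 = 14 = 1·13 + 1), so t ≡ 2·0 = 0 ≡ 0 (mod 13).
    Then x = 15 + 20·0 = 15, valid modulo lcm(20, 13) = 260: x ≡ 15 (mod 260).
  Combine with x ≡ 8 (mod 9); new modulus lcm = 2340.
    Write x = 15 + 260·t and substitute into x ≡ 8 (mod 9): 260·t ≡ 8 − 15 = -7 (mod 9).
    Reduce coefficients mod 9: 8·t ≡ 2 (mod 9).
    The inverse of 8 mod 9 is 8 (since 8·8 = 64 = 7·9 + 1), so t ≡ 8·2 = 16 ≡ 7 (mod 9).
    Then x = 15 + 260·7 = 1835, valid modulo lcm(260, 9) = 2340: x ≡ 1835 (mod 2340).
  Combine with x ≡ 9 (mod 19); new modulus lcm = 44460.
    Write x = 1835 + 2340·t and substitute into x ≡ 9 (mod 19): 2340·t ≡ 9 − 1835 = -1826 (mod 19).
    Reduce coefficients mod 19: 3·t ≡ 17 (mod 19).
    The inverse of 3 mod 19 is 13 (since 3·13 = 39 = 2·19 + 1), so t ≡ 13·17 = 221 ≡ 12 (mod 19).
    Then x = 1835 + 2340·12 = 29915, valid modulo lcm(2340, 19) = 44460: x ≡ 29915 (mod 44460).
Verify against each original: 29915 mod 4 = 3, 29915 mod 5 = 0, 29915 mod 13 = 2, 29915 mod 9 = 8, 29915 mod 19 = 9.

x ≡ 29915 (mod 44460).


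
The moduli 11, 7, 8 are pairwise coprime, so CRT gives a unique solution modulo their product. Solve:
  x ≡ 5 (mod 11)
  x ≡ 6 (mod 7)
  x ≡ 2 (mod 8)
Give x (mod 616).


Moduli 11, 7, 8 are pairwise coprime; by CRT there is a unique solution modulo M = 11 · 7 · 8 = 616.
Solve pairwise, accumulating the modulus:
  Start with x ≡ 5 (mod 11).
  Combine with x ≡ 6 (mod 7): since gcd(11, 7) = 1, we get a unique residue mod 77.
    Write x = 5 + 11·t and substitute into x ≡ 6 (mod 7): 11·t ≡ 6 − 5 = 1 (mod 7).
    Reduce coefficients mod 7: 4·t ≡ 1 (mod 7).
    The inverse of 4 mod 7 is 2 (since 4·2 = 8 = 1·7 + 1), so t ≡ 2·1 = 2 ≡ 2 (mod 7).
    Then x = 5 + 11·2 = 27, valid modulo lcm(11, 7) = 77: x ≡ 27 (mod 77).
  Combine with x ≡ 2 (mod 8): since gcd(77, 8) = 1, we get a unique residue mod 616.
    Write x = 27 + 77·t and substitute into x ≡ 2 (mod 8): 77·t ≡ 2 − 27 = -25 (mod 8).
    Reduce coefficients mod 8: 5·t ≡ 7 (mod 8).
    The inverse of 5 mod 8 is 5 (since 5·5 = 25 = 3·8 + 1), so t ≡ 5·7 = 35 ≡ 3 (mod 8).
    Then x = 27 + 77·3 = 258, valid modulo lcm(77, 8) = 616: x ≡ 258 (mod 616).
Verify: 258 mod 11 = 5 ✓, 258 mod 7 = 6 ✓, 258 mod 8 = 2 ✓.

x ≡ 258 (mod 616).


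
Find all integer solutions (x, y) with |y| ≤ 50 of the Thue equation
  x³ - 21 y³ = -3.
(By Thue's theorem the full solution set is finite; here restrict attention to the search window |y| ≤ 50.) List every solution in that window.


The equation is x³ - 21y³ = -3. For fixed y, x³ = 21·y³ − 3, so a solution requires the RHS to be a perfect cube.
Strategy: iterate y from -50 to 50, compute RHS = 21·y³ − 3, and check whether it is a (positive or negative) perfect cube.
Check small values of y:
  y = 0: RHS = -3 is not a perfect cube.
  y = 1: RHS = 18 is not a perfect cube.
  y = -1: RHS = -24 is not a perfect cube.
  y = 2: RHS = 165 is not a perfect cube.
  y = -2: RHS = -171 is not a perfect cube.
  y = 3: RHS = 564 is not a perfect cube.
  y = -3: RHS = -570 is not a perfect cube.
Continuing the search up to |y| = 50 finds no solutions either.
No (x, y) in the scanned range satisfies the equation.

No integer solutions with |y| ≤ 50.


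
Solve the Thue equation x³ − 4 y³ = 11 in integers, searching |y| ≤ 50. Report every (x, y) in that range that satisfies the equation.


The equation is x³ - 4y³ = 11. For fixed y, x³ = 4·y³ + 11, so a solution requires the RHS to be a perfect cube.
Strategy: iterate y from -50 to 50, compute RHS = 4·y³ + 11, and check whether it is a (positive or negative) perfect cube.
Check small values of y:
  y = 0: RHS = 11 is not a perfect cube.
  y = 1: RHS = 15 is not a perfect cube.
  y = -1: RHS = 7 is not a perfect cube.
  y = 2: RHS = 43 is not a perfect cube.
  y = -2: RHS = -21 is not a perfect cube.
  y = 3: RHS = 119 is not a perfect cube.
  y = -3: RHS = -97 is not a perfect cube.
Continuing the search up to |y| = 50 finds no solutions either.
No (x, y) in the scanned range satisfies the equation.

No integer solutions with |y| ≤ 50.


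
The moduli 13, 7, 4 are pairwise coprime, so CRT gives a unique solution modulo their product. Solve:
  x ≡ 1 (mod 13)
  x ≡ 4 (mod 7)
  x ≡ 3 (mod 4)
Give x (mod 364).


Moduli 13, 7, 4 are pairwise coprime; by CRT there is a unique solution modulo M = 13 · 7 · 4 = 364.
Solve pairwise, accumulating the modulus:
  Start with x ≡ 1 (mod 13).
  Combine with x ≡ 4 (mod 7): since gcd(13, 7) = 1, we get a unique residue mod 91.
    Write x = 1 + 13·t and substitute into x ≡ 4 (mod 7): 13·t ≡ 4 − 1 = 3 (mod 7).
    Reduce coefficients mod 7: 6·t ≡ 3 (mod 7).
    The inverse of 6 mod 7 is 6 (since 6·6 = 36 = 5·7 + 1), so t ≡ 6·3 = 18 ≡ 4 (mod 7).
    Then x = 1 + 13·4 = 53, valid modulo lcm(13, 7) = 91: x ≡ 53 (mod 91).
  Combine with x ≡ 3 (mod 4): since gcd(91, 4) = 1, we get a unique residue mod 364.
    Write x = 53 + 91·t and substitute into x ≡ 3 (mod 4): 91·t ≡ 3 − 53 = -50 (mod 4).
    Reduce coefficients mod 4: 3·t ≡ 2 (mod 4).
    The inverse of 3 mod 4 is 3 (since 3·3 = 9 = 2·4 + 1), so t ≡ 3·2 = 6 ≡ 2 (mod 4).
    Then x = 53 + 91·2 = 235, valid modulo lcm(91, 4) = 364: x ≡ 235 (mod 364).
Verify: 235 mod 13 = 1 ✓, 235 mod 7 = 4 ✓, 235 mod 4 = 3 ✓.

x ≡ 235 (mod 364).


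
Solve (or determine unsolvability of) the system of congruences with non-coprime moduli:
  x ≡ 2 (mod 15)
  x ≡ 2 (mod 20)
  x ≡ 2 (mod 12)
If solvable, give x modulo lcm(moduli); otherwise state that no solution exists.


Moduli 15, 20, 12 are not pairwise coprime, so CRT works modulo lcm(m_i) when all pairwise compatibility conditions hold.
Pairwise compatibility: gcd(m_i, m_j) must divide a_i - a_j for every pair.
Merge one congruence at a time:
  Start: x ≡ 2 (mod 15).
  Combine with x ≡ 2 (mod 20): gcd(15, 20) = 5; 2 - 2 = 0, which IS divisible by 5, so compatible.
    Write x = 2 + 15·t and substitute into x ≡ 2 (mod 20): 15·t ≡ 2 − 2 = 0 (mod 20).
    Divide the congruence (and modulus) by g = 5: 3·t ≡ 0 (mod 4).
    The inverse of 3 mod 4 is 3 (since 3·3 = 9 = 2·4 + 1), so t ≡ 3·0 = 0 ≡ 0 (mod 4).
    Then x = 2 + 15·0 = 2, valid modulo lcm(15, 20) = 60: x ≡ 2 (mod 60).
  Combine with x ≡ 2 (mod 12): gcd(60, 12) = 12; 2 - 2 = 0, which IS divisible by 12, so compatible.
    Write x = 2 + 60·t and substitute into x ≡ 2 (mod 12): 60·t ≡ 2 − 2 = 0 (mod 12).
    Divide the congruence (and modulus) by g = 12: 5·t ≡ 0 (mod 1).
    Modulo 1 every t works; take t = 0.
    Then x = 2 + 60·0 = 2, valid modulo lcm(60, 12) = 60: x ≡ 2 (mod 60).
Verify: 2 mod 15 = 2, 2 mod 20 = 2, 2 mod 12 = 2.

x ≡ 2 (mod 60).


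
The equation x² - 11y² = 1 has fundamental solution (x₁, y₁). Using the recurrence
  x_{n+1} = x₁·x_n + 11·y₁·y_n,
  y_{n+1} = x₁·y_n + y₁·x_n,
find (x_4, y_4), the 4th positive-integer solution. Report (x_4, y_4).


Step 1: Find the fundamental solution (x₁, y₁) of x² - 11y² = 1.
  Expand √11 as a continued fraction. a₀ = ⌊√11⌋ = 3; iterate m_{k+1} = d_k·a_k − m_k, d_{k+1} = (11 − m_{k+1}²)/d_k, a_{k+1} = ⌊(a₀ + m_{k+1})/d_{k+1}⌋ (starting m₀ = 0, d₀ = 1), with convergents p_k = a_k·p_{k-1} + p_{k-2}, q_k = a_k·q_{k-1} + q_{k-2} (p₋₁ = 1, q₋₁ = 0):
  k = 0: a₀ = 3; p₀/q₀ = 3/1; p₀² − 11·q₀² = 9 − 11 = -2.
  k = 1: m = 3, d = 2, a = ⌊(3 + 3)/2⌋ = 3; p/q = (3·3 + 1)/(3·1 + 0) = 10/3; p² − 11·q² = 100 − 99 = 1.
  The first convergent with p² − 11·q² = 1 gives the fundamental solution (x₁, y₁) = (10, 3).
Step 2: Apply the recurrence (x_{n+1}, y_{n+1}) = (x₁x_n + 11y₁y_n, x₁y_n + y₁x_n) repeatedly.
  From (x_1, y_1) = (10, 3): x_2 = 10·10 + 11·3·3 = 199; y_2 = 10·3 + 3·10 = 60.
  From (x_2, y_2) = (199, 60): x_3 = 10·199 + 11·3·60 = 3970; y_3 = 10·60 + 3·199 = 1197.
  From (x_3, y_3) = (3970, 1197): x_4 = 10·3970 + 11·3·1197 = 79201; y_4 = 10·1197 + 3·3970 = 23880.
Step 3: Verify x_4² - 11·y_4² = 6272798401 - 6272798400 = 1 (should be 1). ✓

(x_1, y_1) = (10, 3); (x_4, y_4) = (79201, 23880).


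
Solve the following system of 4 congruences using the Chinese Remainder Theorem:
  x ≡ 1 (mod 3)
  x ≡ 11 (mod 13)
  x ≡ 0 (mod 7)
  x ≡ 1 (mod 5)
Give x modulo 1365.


Product of moduli M = 3 · 13 · 7 · 5 = 1365.
Merge one congruence at a time:
  Start: x ≡ 1 (mod 3).
  Combine with x ≡ 11 (mod 13); new modulus lcm = 39.
    Write x = 1 + 3·t and substitute into x ≡ 11 (mod 13): 3·t ≡ 11 − 1 = 10 (mod 13).
    The inverse of 3 mod 13 is 9 (since 3·9 = 27 = 2·13 + 1), so t ≡ 9·10 = 90 ≡ 12 (mod 13).
    Then x = 1 + 3·12 = 37, valid modulo lcm(3, 13) = 39: x ≡ 37 (mod 39).
  Combine with x ≡ 0 (mod 7); new modulus lcm = 273.
    Write x = 37 + 39·t and substitute into x ≡ 0 (mod 7): 39·t ≡ 0 − 37 = -37 (mod 7).
    Reduce coefficients mod 7: 4·t ≡ 5 (mod 7).
    The inverse of 4 mod 7 is 2 (since 4·2 = 8 = 1·7 + 1), so t ≡ 2·5 = 10 ≡ 3 (mod 7).
    Then x = 37 + 39·3 = 154, valid modulo lcm(39, 7) = 273: x ≡ 154 (mod 273).
  Combine with x ≡ 1 (mod 5); new modulus lcm = 1365.
    Write x = 154 + 273·t and substitute into x ≡ 1 (mod 5): 273·t ≡ 1 − 154 = -153 (mod 5).
    Reduce coefficients mod 5: 3·t ≡ 2 (mod 5).
    The inverse of 3 mod 5 is 2 (since 3·2 = 6 = 1·5 + 1), so t ≡ 2·2 = 4 ≡ 4 (mod 5).
    Then x = 154 + 273·4 = 1246, valid modulo lcm(273, 5) = 1365: x ≡ 1246 (mod 1365).
Verify against each original: 1246 mod 3 = 1, 1246 mod 13 = 11, 1246 mod 7 = 0, 1246 mod 5 = 1.

x ≡ 1246 (mod 1365).


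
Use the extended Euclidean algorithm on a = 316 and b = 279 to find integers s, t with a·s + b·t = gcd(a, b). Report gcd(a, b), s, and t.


Euclidean algorithm on (316, 279) — divide until remainder is 0:
  316 = 1 · 279 + 37
  279 = 7 · 37 + 20
  37 = 1 · 20 + 17
  20 = 1 · 17 + 3
  17 = 5 · 3 + 2
  3 = 1 · 2 + 1
  2 = 2 · 1 + 0
gcd(316, 279) = 1.
Track Bezout coefficients alongside the remainders: start with r₀ = 316 = a·1 + b·0 (s = 1, t = 0) and r₁ = 279 = a·0 + b·1 (s = 0, t = 1); each new remainder r_{k+1} = r_{k-1} − q_k·r_k inherits s_{k+1} = s_{k-1} − q_k·s_k, t_{k+1} = t_{k-1} − q_k·t_k, so r_k = a·s_k + b·t_k at every step:
  q = 1: r = 37, s = 1 − 1·0 = 1, t = 0 − 1·1 = -1  (check: 316·1 + 279·(-1) = 37)
  q = 7: r = 20, s = 0 − 7·1 = -7, t = 1 − 7·(-1) = 8  (check: 316·(-7) + 279·8 = 20)
  q = 1: r = 17, s = 1 − 1·(-7) = 8, t = -1 − 1·8 = -9  (check: 316·8 + 279·(-9) = 17)
  q = 1: r = 3, s = -7 − 1·8 = -15, t = 8 − 1·(-9) = 17  (check: 316·(-15) + 279·17 = 3)
  q = 5: r = 2, s = 8 − 5·(-15) = 83, t = -9 − 5·17 = -94  (check: 316·83 + 279·(-94) = 2)
  q = 1: r = 1, s = -15 − 1·83 = -98, t = 17 − 1·(-94) = 111  (check: 316·(-98) + 279·111 = 1)
The row with r = 1 (the gcd) gives the Bezout coefficients s = -98, t = 111.
Result: 316 · (-98) + 279 · (111) = 1.

gcd(316, 279) = 1; s = -98, t = 111 (check: 316·(-98) + 279·111 = 1).


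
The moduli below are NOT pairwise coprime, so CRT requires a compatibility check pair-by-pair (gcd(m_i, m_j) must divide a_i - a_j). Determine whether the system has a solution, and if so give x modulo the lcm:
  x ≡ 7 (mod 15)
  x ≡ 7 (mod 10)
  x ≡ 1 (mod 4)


Moduli 15, 10, 4 are not pairwise coprime, so CRT works modulo lcm(m_i) when all pairwise compatibility conditions hold.
Pairwise compatibility: gcd(m_i, m_j) must divide a_i - a_j for every pair.
Merge one congruence at a time:
  Start: x ≡ 7 (mod 15).
  Combine with x ≡ 7 (mod 10): gcd(15, 10) = 5; 7 - 7 = 0, which IS divisible by 5, so compatible.
    Write x = 7 + 15·t and substitute into x ≡ 7 (mod 10): 15·t ≡ 7 − 7 = 0 (mod 10).
    Divide the congruence (and modulus) by g = 5: 3·t ≡ 0 (mod 2).
    Reduce coefficients mod 2: 1·t ≡ 0 (mod 2).
    So t ≡ 0 (mod 2).
    Then x = 7 + 15·0 = 7, valid modulo lcm(15, 10) = 30: x ≡ 7 (mod 30).
  Combine with x ≡ 1 (mod 4): gcd(30, 4) = 2; 1 - 7 = -6, which IS divisible by 2, so compatible.
    Write x = 7 + 30·t and substitute into x ≡ 1 (mod 4): 30·t ≡ 1 − 7 = -6 (mod 4).
    Divide the congruence (and modulus) by g = 2: 15·t ≡ -3 (mod 2).
    Reduce coefficients mod 2: 1·t ≡ 1 (mod 2).
    So t ≡ 1 (mod 2).
    Then x = 7 + 30·1 = 37, valid modulo lcm(30, 4) = 60: x ≡ 37 (mod 60).
Verify: 37 mod 15 = 7, 37 mod 10 = 7, 37 mod 4 = 1.

x ≡ 37 (mod 60).


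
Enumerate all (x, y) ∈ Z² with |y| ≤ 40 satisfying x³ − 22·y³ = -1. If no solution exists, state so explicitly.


The equation is x³ - 22y³ = -1. For fixed y, x³ = 22·y³ − 1, so a solution requires the RHS to be a perfect cube.
Strategy: iterate y from -40 to 40, compute RHS = 22·y³ − 1, and check whether it is a (positive or negative) perfect cube.
Check small values of y:
  y = 0: RHS = -1 = (-1)³ ⇒ x = -1 works.
  y = 1: RHS = 21 is not a perfect cube.
  y = -1: RHS = -23 is not a perfect cube.
  y = 2: RHS = 175 is not a perfect cube.
  y = -2: RHS = -177 is not a perfect cube.
  y = 3: RHS = 593 is not a perfect cube.
  y = -3: RHS = -595 is not a perfect cube.
Continuing the search up to |y| = 40 finds no further solutions beyond those listed.
Collected solutions: (-1, 0).

Solutions (with |y| ≤ 40): (-1, 0).


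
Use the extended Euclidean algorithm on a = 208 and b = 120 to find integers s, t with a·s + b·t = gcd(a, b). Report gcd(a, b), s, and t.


Euclidean algorithm on (208, 120) — divide until remainder is 0:
  208 = 1 · 120 + 88
  120 = 1 · 88 + 32
  88 = 2 · 32 + 24
  32 = 1 · 24 + 8
  24 = 3 · 8 + 0
gcd(208, 120) = 8.
Track Bezout coefficients alongside the remainders: start with r₀ = 208 = a·1 + b·0 (s = 1, t = 0) and r₁ = 120 = a·0 + b·1 (s = 0, t = 1); each new remainder r_{k+1} = r_{k-1} − q_k·r_k inherits s_{k+1} = s_{k-1} − q_k·s_k, t_{k+1} = t_{k-1} − q_k·t_k, so r_k = a·s_k + b·t_k at every step:
  q = 1: r = 88, s = 1 − 1·0 = 1, t = 0 − 1·1 = -1  (check: 208·1 + 120·(-1) = 88)
  q = 1: r = 32, s = 0 − 1·1 = -1, t = 1 − 1·(-1) = 2  (check: 208·(-1) + 120·2 = 32)
  q = 2: r = 24, s = 1 − 2·(-1) = 3, t = -1 − 2·2 = -5  (check: 208·3 + 120·(-5) = 24)
  q = 1: r = 8, s = -1 − 1·3 = -4, t = 2 − 1·(-5) = 7  (check: 208·(-4) + 120·7 = 8)
The row with r = 8 (the gcd) gives the Bezout coefficients s = -4, t = 7.
Result: 208 · (-4) + 120 · (7) = 8.

gcd(208, 120) = 8; s = -4, t = 7 (check: 208·(-4) + 120·7 = 8).


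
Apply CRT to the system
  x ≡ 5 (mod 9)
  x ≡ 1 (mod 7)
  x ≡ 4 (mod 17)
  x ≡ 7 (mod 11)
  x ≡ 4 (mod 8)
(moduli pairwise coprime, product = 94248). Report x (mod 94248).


Product of moduli M = 9 · 7 · 17 · 11 · 8 = 94248.
Merge one congruence at a time:
  Start: x ≡ 5 (mod 9).
  Combine with x ≡ 1 (mod 7); new modulus lcm = 63.
    Write x = 5 + 9·t and substitute into x ≡ 1 (mod 7): 9·t ≡ 1 − 5 = -4 (mod 7).
    Reduce coefficients mod 7: 2·t ≡ 3 (mod 7).
    The inverse of 2 mod 7 is 4 (since 2·4 = 8 = 1·7 + 1), so t ≡ 4·3 = 12 ≡ 5 (mod 7).
    Then x = 5 + 9·5 = 50, valid modulo lcm(9, 7) = 63: x ≡ 50 (mod 63).
  Combine with x ≡ 4 (mod 17); new modulus lcm = 1071.
    Write x = 50 + 63·t and substitute into x ≡ 4 (mod 17): 63·t ≡ 4 − 50 = -46 (mod 17).
    Reduce coefficients mod 17: 12·t ≡ 5 (mod 17).
    The inverse of 12 mod 17 is 10 (since 12·10 = 120 = 7·17 + 1), so t ≡ 10·5 = 50 ≡ 16 (mod 17).
    Then x = 50 + 63·16 = 1058, valid modulo lcm(63, 17) = 1071: x ≡ 1058 (mod 1071).
  Combine with x ≡ 7 (mod 11); new modulus lcm = 11781.
    Write x = 1058 + 1071·t and substitute into x ≡ 7 (mod 11): 1071·t ≡ 7 − 1058 = -1051 (mod 11).
    Reduce coefficients mod 11: 4·t ≡ 5 (mod 11).
    The inverse of 4 mod 11 is 3 (since 4·3 = 12 = 1·11 + 1), so t ≡ 3·5 = 15 ≡ 4 (mod 11).
    Then x = 1058 + 1071·4 = 5342, valid modulo lcm(1071, 11) = 11781: x ≡ 5342 (mod 11781).
  Combine with x ≡ 4 (mod 8); new modulus lcm = 94248.
    Write x = 5342 + 11781·t and substitute into x ≡ 4 (mod 8): 11781·t ≡ 4 − 5342 = -5338 (mod 8).
    Reduce coefficients mod 8: 5·t ≡ 6 (mod 8).
    The inverse of 5 mod 8 is 5 (since 5·5 = 25 = 3·8 + 1), so t ≡ 5·6 = 30 ≡ 6 (mod 8).
    Then x = 5342 + 11781·6 = 76028, valid modulo lcm(11781, 8) = 94248: x ≡ 76028 (mod 94248).
Verify against each original: 76028 mod 9 = 5, 76028 mod 7 = 1, 76028 mod 17 = 4, 76028 mod 11 = 7, 76028 mod 8 = 4.

x ≡ 76028 (mod 94248).


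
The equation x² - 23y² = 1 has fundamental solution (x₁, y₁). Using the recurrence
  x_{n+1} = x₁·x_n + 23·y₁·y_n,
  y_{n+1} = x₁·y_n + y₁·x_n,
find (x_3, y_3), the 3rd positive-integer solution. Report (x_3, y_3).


Step 1: Find the fundamental solution (x₁, y₁) of x² - 23y² = 1.
  Expand √23 as a continued fraction. a₀ = ⌊√23⌋ = 4; iterate m_{k+1} = d_k·a_k − m_k, d_{k+1} = (23 − m_{k+1}²)/d_k, a_{k+1} = ⌊(a₀ + m_{k+1})/d_{k+1}⌋ (starting m₀ = 0, d₀ = 1), with convergents p_k = a_k·p_{k-1} + p_{k-2}, q_k = a_k·q_{k-1} + q_{k-2} (p₋₁ = 1, q₋₁ = 0):
  k = 0: a₀ = 4; p₀/q₀ = 4/1; p₀² − 23·q₀² = 16 − 23 = -7.
  k = 1: m = 4, d = 7, a = ⌊(4 + 4)/7⌋ = 1; p/q = (1·4 + 1)/(1·1 + 0) = 5/1; p² − 23·q² = 25 − 23 = 2.
  k = 2: m = 3, d = 2, a = ⌊(4 + 3)/2⌋ = 3; p/q = (3·5 + 4)/(3·1 + 1) = 19/4; p² − 23·q² = 361 − 368 = -7.
  k = 3: m = 3, d = 7, a = ⌊(4 + 3)/7⌋ = 1; p/q = (1·19 + 5)/(1·4 + 1) = 24/5; p² − 23·q² = 576 − 575 = 1.
  The first convergent with p² − 23·q² = 1 gives the fundamental solution (x₁, y₁) = (24, 5).
Step 2: Apply the recurrence (x_{n+1}, y_{n+1}) = (x₁x_n + 23y₁y_n, x₁y_n + y₁x_n) repeatedly.
  From (x_1, y_1) = (24, 5): x_2 = 24·24 + 23·5·5 = 1151; y_2 = 24·5 + 5·24 = 240.
  From (x_2, y_2) = (1151, 240): x_3 = 24·1151 + 23·5·240 = 55224; y_3 = 24·240 + 5·1151 = 11515.
Step 3: Verify x_3² - 23·y_3² = 3049690176 - 3049690175 = 1 (should be 1). ✓

(x_1, y_1) = (24, 5); (x_3, y_3) = (55224, 11515).


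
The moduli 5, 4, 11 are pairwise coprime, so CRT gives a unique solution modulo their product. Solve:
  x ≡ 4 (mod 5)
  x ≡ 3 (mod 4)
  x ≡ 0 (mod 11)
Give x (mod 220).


Moduli 5, 4, 11 are pairwise coprime; by CRT there is a unique solution modulo M = 5 · 4 · 11 = 220.
Solve pairwise, accumulating the modulus:
  Start with x ≡ 4 (mod 5).
  Combine with x ≡ 3 (mod 4): since gcd(5, 4) = 1, we get a unique residue mod 20.
    Write x = 4 + 5·t and substitute into x ≡ 3 (mod 4): 5·t ≡ 3 − 4 = -1 (mod 4).
    Reduce coefficients mod 4: 1·t ≡ 3 (mod 4).
    So t ≡ 3 (mod 4).
    Then x = 4 + 5·3 = 19, valid modulo lcm(5, 4) = 20: x ≡ 19 (mod 20).
  Combine with x ≡ 0 (mod 11): since gcd(20, 11) = 1, we get a unique residue mod 220.
    Write x = 19 + 20·t and substitute into x ≡ 0 (mod 11): 20·t ≡ 0 − 19 = -19 (mod 11).
    Reduce coefficients mod 11: 9·t ≡ 3 (mod 11).
    The inverse of 9 mod 11 is 5 (since 9·5 = 45 = 4·11 + 1), so t ≡ 5·3 = 15 ≡ 4 (mod 11).
    Then x = 19 + 20·4 = 99, valid modulo lcm(20, 11) = 220: x ≡ 99 (mod 220).
Verify: 99 mod 5 = 4 ✓, 99 mod 4 = 3 ✓, 99 mod 11 = 0 ✓.

x ≡ 99 (mod 220).


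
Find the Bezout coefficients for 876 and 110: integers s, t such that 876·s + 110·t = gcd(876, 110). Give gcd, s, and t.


Euclidean algorithm on (876, 110) — divide until remainder is 0:
  876 = 7 · 110 + 106
  110 = 1 · 106 + 4
  106 = 26 · 4 + 2
  4 = 2 · 2 + 0
gcd(876, 110) = 2.
Track Bezout coefficients alongside the remainders: start with r₀ = 876 = a·1 + b·0 (s = 1, t = 0) and r₁ = 110 = a·0 + b·1 (s = 0, t = 1); each new remainder r_{k+1} = r_{k-1} − q_k·r_k inherits s_{k+1} = s_{k-1} − q_k·s_k, t_{k+1} = t_{k-1} − q_k·t_k, so r_k = a·s_k + b·t_k at every step:
  q = 7: r = 106, s = 1 − 7·0 = 1, t = 0 − 7·1 = -7  (check: 876·1 + 110·(-7) = 106)
  q = 1: r = 4, s = 0 − 1·1 = -1, t = 1 − 1·(-7) = 8  (check: 876·(-1) + 110·8 = 4)
  q = 26: r = 2, s = 1 − 26·(-1) = 27, t = -7 − 26·8 = -215  (check: 876·27 + 110·(-215) = 2)
The row with r = 2 (the gcd) gives the Bezout coefficients s = 27, t = -215.
Result: 876 · (27) + 110 · (-215) = 2.

gcd(876, 110) = 2; s = 27, t = -215 (check: 876·27 + 110·(-215) = 2).


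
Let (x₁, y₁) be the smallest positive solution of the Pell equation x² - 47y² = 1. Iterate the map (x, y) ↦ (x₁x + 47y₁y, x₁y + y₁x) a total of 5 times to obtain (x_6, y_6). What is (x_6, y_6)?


Step 1: Find the fundamental solution (x₁, y₁) of x² - 47y² = 1.
  Expand √47 as a continued fraction. a₀ = ⌊√47⌋ = 6; iterate m_{k+1} = d_k·a_k − m_k, d_{k+1} = (47 − m_{k+1}²)/d_k, a_{k+1} = ⌊(a₀ + m_{k+1})/d_{k+1}⌋ (starting m₀ = 0, d₀ = 1), with convergents p_k = a_k·p_{k-1} + p_{k-2}, q_k = a_k·q_{k-1} + q_{k-2} (p₋₁ = 1, q₋₁ = 0):
  k = 0: a₀ = 6; p₀/q₀ = 6/1; p₀² − 47·q₀² = 36 − 47 = -11.
  k = 1: m = 6, d = 11, a = ⌊(6 + 6)/11⌋ = 1; p/q = (1·6 + 1)/(1·1 + 0) = 7/1; p² − 47·q² = 49 − 47 = 2.
  k = 2: m = 5, d = 2, a = ⌊(6 + 5)/2⌋ = 5; p/q = (5·7 + 6)/(5·1 + 1) = 41/6; p² − 47·q² = 1681 − 1692 = -11.
  k = 3: m = 5, d = 11, a = ⌊(6 + 5)/11⌋ = 1; p/q = (1·41 + 7)/(1·6 + 1) = 48/7; p² − 47·q² = 2304 − 2303 = 1.
  The first convergent with p² − 47·q² = 1 gives the fundamental solution (x₁, y₁) = (48, 7).
Step 2: Apply the recurrence (x_{n+1}, y_{n+1}) = (x₁x_n + 47y₁y_n, x₁y_n + y₁x_n) repeatedly.
  From (x_1, y_1) = (48, 7): x_2 = 48·48 + 47·7·7 = 4607; y_2 = 48·7 + 7·48 = 672.
  From (x_2, y_2) = (4607, 672): x_3 = 48·4607 + 47·7·672 = 442224; y_3 = 48·672 + 7·4607 = 64505.
  From (x_3, y_3) = (442224, 64505): x_4 = 48·442224 + 47·7·64505 = 42448897; y_4 = 48·64505 + 7·442224 = 6191808.
  From (x_4, y_4) = (42448897, 6191808): x_5 = 48·42448897 + 47·7·6191808 = 4074651888; y_5 = 48·6191808 + 7·42448897 = 594349063.
  From (x_5, y_5) = (4074651888, 594349063): x_6 = 48·4074651888 + 47·7·594349063 = 391124132351; y_6 = 48·594349063 + 7·4074651888 = 57051318240.
Step 3: Verify x_6² - 47·y_6² = 152978086907322564787201 - 152978086907322564787200 = 1 (should be 1). ✓

(x_1, y_1) = (48, 7); (x_6, y_6) = (391124132351, 57051318240).


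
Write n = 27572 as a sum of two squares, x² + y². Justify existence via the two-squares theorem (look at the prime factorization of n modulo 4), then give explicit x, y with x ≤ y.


Step 1: Factor n = 27572 = 2^2 · 61 · 113.
Step 2: Check the mod-4 condition on each prime factor: 2 = 2 (special); 61 ≡ 1 (mod 4), exponent 1; 113 ≡ 1 (mod 4), exponent 1.
All primes ≡ 3 (mod 4) appear to even exponent (or don't appear), so by the two-squares theorem n IS expressible as a sum of two squares.
Step 3: Build a representation. Group n = k² · m with k = 2 and m = 61 · 113 = 6893 (a product of primes ≡ 1 (mod 4)); a representation of m scales to one of n via (k·x)² + (k·y)² = k²(x² + y²). Each prime p ≡ 1 (mod 4) is itself a sum of two squares; find a² by testing p − a² for a perfect square:
  61: 61 − 1² = 60, 61 − 2² = 57, 61 − 3² = 52, 61 − 4² = 45, 61 − 5² = 36 = 6² ⇒ 61 = 5² + 6².
  113: 113 − 1² = 112, 113 − 2² = 109, 113 − 3² = 104, 113 − 4² = 97, 113 − 5² = 88, 113 − 6² = 77, 113 − 7² = 64 = 8² ⇒ 113 = 7² + 8².
  Combine using the Brahmagupta–Fibonacci identity (a² + b²)(c² + d²) = (ac − bd)² + (ad + bc)² = (ac + bd)² + (ad − bc)²:
  61 · 113 = 6893: from (5² + 6²)(7² + 8²), take (5·7 − 6·8, 5·8 + 6·7) = (35 − 48, 40 + 42) = (-13, 82); dropping signs (only squares matter) gives (13, 82); check 13² + 82² = 169 + 6724 = 6893 ✓.
  Scale by k = 2: (2·13, 2·82) = (26, 164).
Step 4: Order so x ≤ y and verify: 26² + 164² = 676 + 26896 = 27572 = n. ✓

n = 27572 = 26² + 164² (one valid representation with x ≤ y).


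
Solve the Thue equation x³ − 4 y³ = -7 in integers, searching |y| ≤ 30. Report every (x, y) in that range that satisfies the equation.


The equation is x³ - 4y³ = -7. For fixed y, x³ = 4·y³ − 7, so a solution requires the RHS to be a perfect cube.
Strategy: iterate y from -30 to 30, compute RHS = 4·y³ − 7, and check whether it is a (positive or negative) perfect cube.
Check small values of y:
  y = 0: RHS = -7 is not a perfect cube.
  y = 1: RHS = -3 is not a perfect cube.
  y = -1: RHS = -11 is not a perfect cube.
  y = 2: RHS = 25 is not a perfect cube.
  y = -2: RHS = -39 is not a perfect cube.
  y = 3: RHS = 101 is not a perfect cube.
  y = -3: RHS = -115 is not a perfect cube.
Continuing the search up to |y| = 30 finds no solutions either.
No (x, y) in the scanned range satisfies the equation.

No integer solutions with |y| ≤ 30.


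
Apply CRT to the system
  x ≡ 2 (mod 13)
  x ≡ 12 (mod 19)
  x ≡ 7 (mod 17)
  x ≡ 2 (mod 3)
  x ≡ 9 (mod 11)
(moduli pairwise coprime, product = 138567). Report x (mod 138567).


Product of moduli M = 13 · 19 · 17 · 3 · 11 = 138567.
Merge one congruence at a time:
  Start: x ≡ 2 (mod 13).
  Combine with x ≡ 12 (mod 19); new modulus lcm = 247.
    Write x = 2 + 13·t and substitute into x ≡ 12 (mod 19): 13·t ≡ 12 − 2 = 10 (mod 19).
    The inverse of 13 mod 19 is 3 (since 13·3 = 39 = 2·19 + 1), so t ≡ 3·10 = 30 ≡ 11 (mod 19).
    Then x = 2 + 13·11 = 145, valid modulo lcm(13, 19) = 247: x ≡ 145 (mod 247).
  Combine with x ≡ 7 (mod 17); new modulus lcm = 4199.
    Write x = 145 + 247·t and substitute into x ≡ 7 (mod 17): 247·t ≡ 7 − 145 = -138 (mod 17).
    Reduce coefficients mod 17: 9·t ≡ 15 (mod 17).
    The inverse of 9 mod 17 is 2 (since 9·2 = 18 = 1·17 + 1), so t ≡ 2·15 = 30 ≡ 13 (mod 17).
    Then x = 145 + 247·13 = 3356, valid modulo lcm(247, 17) = 4199: x ≡ 3356 (mod 4199).
  Combine with x ≡ 2 (mod 3); new modulus lcm = 12597.
    Write x = 3356 + 4199·t and substitute into x ≡ 2 (mod 3): 4199·t ≡ 2 − 3356 = -3354 (mod 3).
    Reduce coefficients mod 3: 2·t ≡ 0 (mod 3).
    The inverse of 2 mod 3 is 2 (since 2·2 = 4 = 1·3 + 1), so t ≡ 2·0 = 0 ≡ 0 (mod 3).
    Then x = 3356 + 4199·0 = 3356, valid modulo lcm(4199, 3) = 12597: x ≡ 3356 (mod 12597).
  Combine with x ≡ 9 (mod 11); new modulus lcm = 138567.
    Write x = 3356 + 12597·t and substitute into x ≡ 9 (mod 11): 12597·t ≡ 9 − 3356 = -3347 (mod 11).
    Reduce coefficients mod 11: 2·t ≡ 8 (mod 11).
    The inverse of 2 mod 11 is 6 (since 2·6 = 12 = 1·11 + 1), so t ≡ 6·8 = 48 ≡ 4 (mod 11).
    Then x = 3356 + 12597·4 = 53744, valid modulo lcm(12597, 11) = 138567: x ≡ 53744 (mod 138567).
Verify against each original: 53744 mod 13 = 2, 53744 mod 19 = 12, 53744 mod 17 = 7, 53744 mod 3 = 2, 53744 mod 11 = 9.

x ≡ 53744 (mod 138567).


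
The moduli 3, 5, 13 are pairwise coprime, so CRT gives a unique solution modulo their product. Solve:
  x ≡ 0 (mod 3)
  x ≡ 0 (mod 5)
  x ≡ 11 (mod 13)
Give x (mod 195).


Moduli 3, 5, 13 are pairwise coprime; by CRT there is a unique solution modulo M = 3 · 5 · 13 = 195.
Solve pairwise, accumulating the modulus:
  Start with x ≡ 0 (mod 3).
  Combine with x ≡ 0 (mod 5): since gcd(3, 5) = 1, we get a unique residue mod 15.
    Write x = 0 + 3·t and substitute into x ≡ 0 (mod 5): 3·t ≡ 0 − 0 = 0 (mod 5).
    The inverse of 3 mod 5 is 2 (since 3·2 = 6 = 1·5 + 1), so t ≡ 2·0 = 0 ≡ 0 (mod 5).
    Then x = 0 + 3·0 = 0, valid modulo lcm(3, 5) = 15: x ≡ 0 (mod 15).
  Combine with x ≡ 11 (mod 13): since gcd(15, 13) = 1, we get a unique residue mod 195.
    Write x = 0 + 15·t and substitute into x ≡ 11 (mod 13): 15·t ≡ 11 − 0 = 11 (mod 13).
    Reduce coefficients mod 13: 2·t ≡ 11 (mod 13).
    The inverse of 2 mod 13 is 7 (since 2·7 = 14 = 1·13 + 1), so t ≡ 7·11 = 77 ≡ 12 (mod 13).
    Then x = 0 + 15·12 = 180, valid modulo lcm(15, 13) = 195: x ≡ 180 (mod 195).
Verify: 180 mod 3 = 0 ✓, 180 mod 5 = 0 ✓, 180 mod 13 = 11 ✓.

x ≡ 180 (mod 195).


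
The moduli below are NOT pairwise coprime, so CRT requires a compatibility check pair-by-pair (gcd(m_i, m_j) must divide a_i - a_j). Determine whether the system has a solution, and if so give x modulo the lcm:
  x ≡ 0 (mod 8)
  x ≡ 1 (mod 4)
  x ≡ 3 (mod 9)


Moduli 8, 4, 9 are not pairwise coprime, so CRT works modulo lcm(m_i) when all pairwise compatibility conditions hold.
Pairwise compatibility: gcd(m_i, m_j) must divide a_i - a_j for every pair.
Merge one congruence at a time:
  Start: x ≡ 0 (mod 8).
  Combine with x ≡ 1 (mod 4): gcd(8, 4) = 4, and 1 - 0 = 1 is NOT divisible by 4.
    ⇒ system is inconsistent (no integer solution).

No solution (the system is inconsistent).


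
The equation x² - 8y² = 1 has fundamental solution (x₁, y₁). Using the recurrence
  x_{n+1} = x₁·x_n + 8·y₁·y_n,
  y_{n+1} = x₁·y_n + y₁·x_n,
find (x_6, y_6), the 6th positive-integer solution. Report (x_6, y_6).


Step 1: Find the fundamental solution (x₁, y₁) of x² - 8y² = 1.
  Expand √8 as a continued fraction. a₀ = ⌊√8⌋ = 2; iterate m_{k+1} = d_k·a_k − m_k, d_{k+1} = (8 − m_{k+1}²)/d_k, a_{k+1} = ⌊(a₀ + m_{k+1})/d_{k+1}⌋ (starting m₀ = 0, d₀ = 1), with convergents p_k = a_k·p_{k-1} + p_{k-2}, q_k = a_k·q_{k-1} + q_{k-2} (p₋₁ = 1, q₋₁ = 0):
  k = 0: a₀ = 2; p₀/q₀ = 2/1; p₀² − 8·q₀² = 4 − 8 = -4.
  k = 1: m = 2, d = 4, a = ⌊(2 + 2)/4⌋ = 1; p/q = (1·2 + 1)/(1·1 + 0) = 3/1; p² − 8·q² = 9 − 8 = 1.
  The first convergent with p² − 8·q² = 1 gives the fundamental solution (x₁, y₁) = (3, 1).
Step 2: Apply the recurrence (x_{n+1}, y_{n+1}) = (x₁x_n + 8y₁y_n, x₁y_n + y₁x_n) repeatedly.
  From (x_1, y_1) = (3, 1): x_2 = 3·3 + 8·1·1 = 17; y_2 = 3·1 + 1·3 = 6.
  From (x_2, y_2) = (17, 6): x_3 = 3·17 + 8·1·6 = 99; y_3 = 3·6 + 1·17 = 35.
  From (x_3, y_3) = (99, 35): x_4 = 3·99 + 8·1·35 = 577; y_4 = 3·35 + 1·99 = 204.
  From (x_4, y_4) = (577, 204): x_5 = 3·577 + 8·1·204 = 3363; y_5 = 3·204 + 1·577 = 1189.
  From (x_5, y_5) = (3363, 1189): x_6 = 3·3363 + 8·1·1189 = 19601; y_6 = 3·1189 + 1·3363 = 6930.
Step 3: Verify x_6² - 8·y_6² = 384199201 - 384199200 = 1 (should be 1). ✓

(x_1, y_1) = (3, 1); (x_6, y_6) = (19601, 6930).


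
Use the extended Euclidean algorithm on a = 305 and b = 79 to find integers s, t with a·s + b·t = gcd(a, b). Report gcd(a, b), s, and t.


Euclidean algorithm on (305, 79) — divide until remainder is 0:
  305 = 3 · 79 + 68
  79 = 1 · 68 + 11
  68 = 6 · 11 + 2
  11 = 5 · 2 + 1
  2 = 2 · 1 + 0
gcd(305, 79) = 1.
Track Bezout coefficients alongside the remainders: start with r₀ = 305 = a·1 + b·0 (s = 1, t = 0) and r₁ = 79 = a·0 + b·1 (s = 0, t = 1); each new remainder r_{k+1} = r_{k-1} − q_k·r_k inherits s_{k+1} = s_{k-1} − q_k·s_k, t_{k+1} = t_{k-1} − q_k·t_k, so r_k = a·s_k + b·t_k at every step:
  q = 3: r = 68, s = 1 − 3·0 = 1, t = 0 − 3·1 = -3  (check: 305·1 + 79·(-3) = 68)
  q = 1: r = 11, s = 0 − 1·1 = -1, t = 1 − 1·(-3) = 4  (check: 305·(-1) + 79·4 = 11)
  q = 6: r = 2, s = 1 − 6·(-1) = 7, t = -3 − 6·4 = -27  (check: 305·7 + 79·(-27) = 2)
  q = 5: r = 1, s = -1 − 5·7 = -36, t = 4 − 5·(-27) = 139  (check: 305·(-36) + 79·139 = 1)
The row with r = 1 (the gcd) gives the Bezout coefficients s = -36, t = 139.
Result: 305 · (-36) + 79 · (139) = 1.

gcd(305, 79) = 1; s = -36, t = 139 (check: 305·(-36) + 79·139 = 1).


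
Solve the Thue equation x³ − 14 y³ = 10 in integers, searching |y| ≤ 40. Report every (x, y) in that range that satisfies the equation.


The equation is x³ - 14y³ = 10. For fixed y, x³ = 14·y³ + 10, so a solution requires the RHS to be a perfect cube.
Strategy: iterate y from -40 to 40, compute RHS = 14·y³ + 10, and check whether it is a (positive or negative) perfect cube.
Check small values of y:
  y = 0: RHS = 10 is not a perfect cube.
  y = 1: RHS = 24 is not a perfect cube.
  y = -1: RHS = -4 is not a perfect cube.
  y = 2: RHS = 122 is not a perfect cube.
  y = -2: RHS = -102 is not a perfect cube.
  y = 3: RHS = 388 is not a perfect cube.
  y = -3: RHS = -368 is not a perfect cube.
Continuing the search up to |y| = 40 finds no solutions either.
No (x, y) in the scanned range satisfies the equation.

No integer solutions with |y| ≤ 40.


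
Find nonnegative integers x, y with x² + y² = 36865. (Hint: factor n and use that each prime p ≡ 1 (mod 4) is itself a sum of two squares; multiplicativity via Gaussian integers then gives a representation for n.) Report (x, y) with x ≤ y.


Step 1: Factor n = 36865 = 5 · 73 · 101.
Step 2: Check the mod-4 condition on each prime factor: 5 ≡ 1 (mod 4), exponent 1; 73 ≡ 1 (mod 4), exponent 1; 101 ≡ 1 (mod 4), exponent 1.
All primes ≡ 3 (mod 4) appear to even exponent (or don't appear), so by the two-squares theorem n IS expressible as a sum of two squares.
Step 3: Build a representation. Here n = 5 · 73 · 101 is a product of primes ≡ 1 (mod 4). Each prime p ≡ 1 (mod 4) is itself a sum of two squares; find a² by testing p − a² for a perfect square:
  5: 5 − 1² = 4 = 2² ⇒ 5 = 1² + 2².
  73: 73 − 1² = 72, 73 − 2² = 69, 73 − 3² = 64 = 8² ⇒ 73 = 3² + 8².
  101: 101 − 1² = 100 = 10² ⇒ 101 = 1² + 10².
  Combine using the Brahmagupta–Fibonacci identity (a² + b²)(c² + d²) = (ac − bd)² + (ad + bc)² = (ac + bd)² + (ad − bc)²:
  5 · 73 = 365: from (1² + 2²)(3² + 8²), take (1·3 − 2·8, 1·8 + 2·3) = (3 − 16, 8 + 6) = (-13, 14); dropping signs (only squares matter) gives (13, 14); check 13² + 14² = 169 + 196 = 365 ✓.
  365 · 101 = 36865: from (13² + 14²)(1² + 10²), take (13·1 − 14·10, 13·10 + 14·1) = (13 − 140, 130 + 14) = (-127, 144); dropping signs (only squares matter) gives (127, 144); check 127² + 144² = 16129 + 20736 = 36865 ✓.
Step 4: Order so x ≤ y and verify: 127² + 144² = 16129 + 20736 = 36865 = n. ✓

n = 36865 = 127² + 144² (one valid representation with x ≤ y).


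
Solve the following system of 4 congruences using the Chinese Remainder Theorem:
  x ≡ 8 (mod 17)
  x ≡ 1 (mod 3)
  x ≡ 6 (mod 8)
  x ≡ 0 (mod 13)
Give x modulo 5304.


Product of moduli M = 17 · 3 · 8 · 13 = 5304.
Merge one congruence at a time:
  Start: x ≡ 8 (mod 17).
  Combine with x ≡ 1 (mod 3); new modulus lcm = 51.
    Write x = 8 + 17·t and substitute into x ≡ 1 (mod 3): 17·t ≡ 1 − 8 = -7 (mod 3).
    Reduce coefficients mod 3: 2·t ≡ 2 (mod 3).
    The inverse of 2 mod 3 is 2 (since 2·2 = 4 = 1·3 + 1), so t ≡ 2·2 = 4 ≡ 1 (mod 3).
    Then x = 8 + 17·1 = 25, valid modulo lcm(17, 3) = 51: x ≡ 25 (mod 51).
  Combine with x ≡ 6 (mod 8); new modulus lcm = 408.
    Write x = 25 + 51·t and substitute into x ≡ 6 (mod 8): 51·t ≡ 6 − 25 = -19 (mod 8).
    Reduce coefficients mod 8: 3·t ≡ 5 (mod 8).
    The inverse of 3 mod 8 is 3 (since 3·3 = 9 = 1·8 + 1), so t ≡ 3·5 = 15 ≡ 7 (mod 8).
    Then x = 25 + 51·7 = 382, valid modulo lcm(51, 8) = 408: x ≡ 382 (mod 408).
  Combine with x ≡ 0 (mod 13); new modulus lcm = 5304.
    Write x = 382 + 408·t and substitute into x ≡ 0 (mod 13): 408·t ≡ 0 − 382 = -382 (mod 13).
    Reduce coefficients mod 13: 5·t ≡ 8 (mod 13).
    The inverse of 5 mod 13 is 8 (since 5·8 = 40 = 3·13 + 1), so t ≡ 8·8 = 64 ≡ 12 (mod 13).
    Then x = 382 + 408·12 = 5278, valid modulo lcm(408, 13) = 5304: x ≡ 5278 (mod 5304).
Verify against each original: 5278 mod 17 = 8, 5278 mod 3 = 1, 5278 mod 8 = 6, 5278 mod 13 = 0.

x ≡ 5278 (mod 5304).
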